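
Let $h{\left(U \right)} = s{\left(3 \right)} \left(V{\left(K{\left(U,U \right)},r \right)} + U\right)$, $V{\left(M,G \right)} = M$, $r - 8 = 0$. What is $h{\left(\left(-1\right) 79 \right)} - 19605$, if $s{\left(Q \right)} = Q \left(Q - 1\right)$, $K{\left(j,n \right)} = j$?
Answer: $-20553$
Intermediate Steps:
$r = 8$ ($r = 8 + 0 = 8$)
$s{\left(Q \right)} = Q \left(-1 + Q\right)$
$h{\left(U \right)} = 12 U$ ($h{\left(U \right)} = 3 \left(-1 + 3\right) \left(U + U\right) = 3 \cdot 2 \cdot 2 U = 6 \cdot 2 U = 12 U$)
$h{\left(\left(-1\right) 79 \right)} - 19605 = 12 \left(\left(-1\right) 79\right) - 19605 = 12 \left(-79\right) - 19605 = -948 - 19605 = -20553$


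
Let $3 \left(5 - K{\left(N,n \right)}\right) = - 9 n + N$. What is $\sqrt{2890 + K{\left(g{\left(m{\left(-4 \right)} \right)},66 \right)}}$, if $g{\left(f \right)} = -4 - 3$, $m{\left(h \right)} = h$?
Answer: $\frac{\sqrt{27858}}{3} \approx 55.636$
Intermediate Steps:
$g{\left(f \right)} = -7$ ($g{\left(f \right)} = -4 - 3 = -7$)
$K{\left(N,n \right)} = 5 + 3 n - \frac{N}{3}$ ($K{\left(N,n \right)} = 5 - \frac{- 9 n + N}{3} = 5 - \frac{N - 9 n}{3} = 5 - \left(- 3 n + \frac{N}{3}\right) = 5 + 3 n - \frac{N}{3}$)
$\sqrt{2890 + K{\left(g{\left(m{\left(-4 \right)} \right)},66 \right)}} = \sqrt{2890 + \left(5 + 3 \cdot 66 - - \frac{7}{3}\right)} = \sqrt{2890 + \left(5 + 198 + \frac{7}{3}\right)} = \sqrt{2890 + \frac{616}{3}} = \sqrt{\frac{9286}{3}} = \frac{\sqrt{27858}}{3}$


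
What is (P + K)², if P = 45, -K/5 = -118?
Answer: 403225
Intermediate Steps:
K = 590 (K = -5*(-118) = 590)
(P + K)² = (45 + 590)² = 635² = 403225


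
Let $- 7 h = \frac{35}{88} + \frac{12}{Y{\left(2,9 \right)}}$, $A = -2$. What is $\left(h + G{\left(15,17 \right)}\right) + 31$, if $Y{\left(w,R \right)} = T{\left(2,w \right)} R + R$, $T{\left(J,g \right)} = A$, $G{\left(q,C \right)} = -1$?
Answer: $\frac{55687}{1848} \approx 30.134$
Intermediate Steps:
$T{\left(J,g \right)} = -2$
$Y{\left(w,R \right)} = - R$ ($Y{\left(w,R \right)} = - 2 R + R = - R$)
$h = \frac{247}{1848}$ ($h = - \frac{\frac{35}{88} + \frac{12}{\left(-1\right) 9}}{7} = - \frac{35 \cdot \frac{1}{88} + \frac{12}{-9}}{7} = - \frac{\frac{35}{88} + 12 \left(- \frac{1}{9}\right)}{7} = - \frac{\frac{35}{88} - \frac{4}{3}}{7} = \left(- \frac{1}{7}\right) \left(- \frac{247}{264}\right) = \frac{247}{1848} \approx 0.13366$)
$\left(h + G{\left(15,17 \right)}\right) + 31 = \left(\frac{247}{1848} - 1\right) + 31 = - \frac{1601}{1848} + 31 = \frac{55687}{1848}$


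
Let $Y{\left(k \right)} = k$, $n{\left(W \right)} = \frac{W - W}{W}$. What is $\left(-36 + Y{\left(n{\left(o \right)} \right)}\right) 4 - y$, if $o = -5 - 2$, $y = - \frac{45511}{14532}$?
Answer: $- \frac{2047097}{14532} \approx -140.87$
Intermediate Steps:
$y = - \frac{45511}{14532}$ ($y = \left(-45511\right) \frac{1}{14532} = - \frac{45511}{14532} \approx -3.1318$)
$o = -7$
$n{\left(W \right)} = 0$ ($n{\left(W \right)} = \frac{0}{W} = 0$)
$\left(-36 + Y{\left(n{\left(o \right)} \right)}\right) 4 - y = \left(-36 + 0\right) 4 - - \frac{45511}{14532} = \left(-36\right) 4 + \frac{45511}{14532} = -144 + \frac{45511}{14532} = - \frac{2047097}{14532}$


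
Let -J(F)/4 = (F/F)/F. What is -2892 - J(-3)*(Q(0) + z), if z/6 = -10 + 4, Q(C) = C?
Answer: -2844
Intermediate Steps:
z = -36 (z = 6*(-10 + 4) = 6*(-6) = -36)
J(F) = -4/F (J(F) = -4*F/F/F = -4/F)
-2892 - J(-3)*(Q(0) + z) = -2892 - (-4/(-3))*(0 - 36) = -2892 - (-4*(-⅓))*(-36) = -2892 - 4*(-36)/3 = -2892 - 1*(-48) = -2892 + 48 = -2844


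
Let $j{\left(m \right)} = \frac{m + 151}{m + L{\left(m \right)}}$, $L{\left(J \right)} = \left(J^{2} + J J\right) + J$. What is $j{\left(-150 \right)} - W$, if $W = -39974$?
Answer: $\frac{1786837801}{44700} \approx 39974.0$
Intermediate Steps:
$L{\left(J \right)} = J + 2 J^{2}$ ($L{\left(J \right)} = \left(J^{2} + J^{2}\right) + J = 2 J^{2} + J = J + 2 J^{2}$)
$j{\left(m \right)} = \frac{151 + m}{m + m \left(1 + 2 m\right)}$ ($j{\left(m \right)} = \frac{m + 151}{m + m \left(1 + 2 m\right)} = \frac{151 + m}{m + m \left(1 + 2 m\right)}$)
$j{\left(-150 \right)} - W = \frac{151 - 150}{2 \left(-150\right) \left(1 - 150\right)} - -39974 = \frac{1}{2} \left(- \frac{1}{150}\right) \frac{1}{-149} \cdot 1 + 39974 = \frac{1}{2} \left(- \frac{1}{150}\right) \left(- \frac{1}{149}\right) 1 + 39974 = \frac{1}{44700} + 39974 = \frac{1786837801}{44700}$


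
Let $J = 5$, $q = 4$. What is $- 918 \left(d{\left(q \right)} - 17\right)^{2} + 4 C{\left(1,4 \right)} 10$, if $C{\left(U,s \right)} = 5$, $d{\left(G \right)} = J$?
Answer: $-131992$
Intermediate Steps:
$d{\left(G \right)} = 5$
$- 918 \left(d{\left(q \right)} - 17\right)^{2} + 4 C{\left(1,4 \right)} 10 = - 918 \left(5 - 17\right)^{2} + 4 \cdot 5 \cdot 10 = - 918 \left(-12\right)^{2} + 20 \cdot 10 = \left(-918\right) 144 + 200 = -132192 + 200 = -131992$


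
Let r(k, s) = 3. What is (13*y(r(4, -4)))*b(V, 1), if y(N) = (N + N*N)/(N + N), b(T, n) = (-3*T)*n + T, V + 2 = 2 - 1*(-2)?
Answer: -104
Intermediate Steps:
V = 2 (V = -2 + (2 - 1*(-2)) = -2 + (2 + 2) = -2 + 4 = 2)
b(T, n) = T - 3*T*n (b(T, n) = -3*T*n + T = T - 3*T*n)
y(N) = (N + N**2)/(2*N) (y(N) = (N + N**2)/((2*N)) = (N + N**2)*(1/(2*N)) = (N + N**2)/(2*N))
(13*y(r(4, -4)))*b(V, 1) = (13*(1/2 + (1/2)*3))*(2*(1 - 3*1)) = (13*(1/2 + 3/2))*(2*(1 - 3)) = (13*2)*(2*(-2)) = 26*(-4) = -104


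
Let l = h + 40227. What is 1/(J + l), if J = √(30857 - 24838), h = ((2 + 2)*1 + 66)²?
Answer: 45127/2036440110 - √6019/2036440110 ≈ 2.2122e-5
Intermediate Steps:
h = 4900 (h = (4*1 + 66)² = (4 + 66)² = 70² = 4900)
J = √6019 ≈ 77.582
l = 45127 (l = 4900 + 40227 = 45127)
1/(J + l) = 1/(√6019 + 45127) = 1/(45127 + √6019)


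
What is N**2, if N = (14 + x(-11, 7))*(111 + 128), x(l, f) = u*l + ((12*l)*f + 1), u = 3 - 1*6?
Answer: 43833284496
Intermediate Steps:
u = -3 (u = 3 - 6 = -3)
x(l, f) = 1 - 3*l + 12*f*l (x(l, f) = -3*l + ((12*l)*f + 1) = -3*l + (12*f*l + 1) = -3*l + (1 + 12*f*l) = 1 - 3*l + 12*f*l)
N = -209364 (N = (14 + (1 - 3*(-11) + 12*7*(-11)))*(111 + 128) = (14 + (1 + 33 - 924))*239 = (14 - 890)*239 = -876*239 = -209364)
N**2 = (-209364)**2 = 43833284496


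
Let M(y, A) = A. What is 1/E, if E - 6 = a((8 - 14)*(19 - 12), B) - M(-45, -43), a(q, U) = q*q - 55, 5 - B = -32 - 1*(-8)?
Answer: 1/1758 ≈ 0.00056883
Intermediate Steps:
B = 29 (B = 5 - (-32 - 1*(-8)) = 5 - (-32 + 8) = 5 - 1*(-24) = 5 + 24 = 29)
a(q, U) = -55 + q**2 (a(q, U) = q**2 - 55 = -55 + q**2)
E = 1758 (E = 6 + ((-55 + ((8 - 14)*(19 - 12))**2) - 1*(-43)) = 6 + ((-55 + (-6*7)**2) + 43) = 6 + ((-55 + (-42)**2) + 43) = 6 + ((-55 + 1764) + 43) = 6 + (1709 + 43) = 6 + 1752 = 1758)
1/E = 1/1758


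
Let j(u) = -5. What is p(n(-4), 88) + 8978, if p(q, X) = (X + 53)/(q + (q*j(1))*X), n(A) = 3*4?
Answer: 15765321/1756 ≈ 8978.0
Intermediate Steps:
n(A) = 12
p(q, X) = (53 + X)/(q - 5*X*q) (p(q, X) = (X + 53)/(q + (q*(-5))*X) = (53 + X)/(q + (-5*q)*X) = (53 + X)/(q - 5*X*q))
p(n(-4), 88) + 8978 = (53 + 88)/(12*(1 - 5*88)) + 8978 = (1/12)*141/(1 - 440) + 8978 = (1/12)*141/(-439) + 8978 = (1/12)*(-1/439)*141 + 8978 = -47/1756 + 8978 = 15765321/1756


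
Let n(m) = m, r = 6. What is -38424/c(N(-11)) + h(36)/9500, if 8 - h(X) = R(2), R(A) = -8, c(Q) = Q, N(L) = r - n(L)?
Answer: -91256932/40375 ≈ -2260.2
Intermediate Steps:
N(L) = 6 - L
h(X) = 16 (h(X) = 8 - 1*(-8) = 8 + 8 = 16)
-38424/c(N(-11)) + h(36)/9500 = -38424/(6 - 1*(-11)) + 16/9500 = -38424/(6 + 11) + 16*(1/9500) = -38424/17 + 4/2375 = -91256932/40375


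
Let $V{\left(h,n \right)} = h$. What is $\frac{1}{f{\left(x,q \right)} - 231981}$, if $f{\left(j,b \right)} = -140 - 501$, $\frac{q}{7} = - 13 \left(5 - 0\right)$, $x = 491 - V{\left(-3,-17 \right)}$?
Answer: $- \frac{1}{232622} \approx -4.2988 \cdot 10^{-6}$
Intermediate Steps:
$x = 494$ ($x = 491 - -3 = 491 + 3 = 494$)
$q = -455$ ($q = 7 \left(- 13 \left(5 - 0\right)\right) = 7 \left(- 13 \left(5 + 0\right)\right) = 7 \left(\left(-13\right) 5\right) = 7 \left(-65\right) = -455$)
$f{\left(j,b \right)} = -641$
$\frac{1}{f{\left(x,q \right)} - 231981} = \frac{1}{-641 - 231981} = \frac{1}{-232622} = - \frac{1}{232622}$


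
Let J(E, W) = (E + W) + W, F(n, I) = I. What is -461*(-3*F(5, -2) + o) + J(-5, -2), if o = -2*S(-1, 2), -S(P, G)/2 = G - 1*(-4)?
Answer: -13839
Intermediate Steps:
S(P, G) = -8 - 2*G (S(P, G) = -2*(G - 1*(-4)) = -2*(G + 4) = -2*(4 + G) = -8 - 2*G)
J(E, W) = E + 2*W
o = 24 (o = -2*(-8 - 2*2) = -2*(-8 - 4) = -2*(-12) = 24)
-461*(-3*F(5, -2) + o) + J(-5, -2) = -461*(-3*(-2) + 24) + (-5 + 2*(-2)) = -461*(6 + 24) + (-5 - 4) = -461*30 - 9 = -13830 - 9 = -13839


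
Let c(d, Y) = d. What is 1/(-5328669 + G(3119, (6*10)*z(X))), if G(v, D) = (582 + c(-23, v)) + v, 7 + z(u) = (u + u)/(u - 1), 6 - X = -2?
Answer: -1/5324991 ≈ -1.8779e-7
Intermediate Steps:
X = 8 (X = 6 - 1*(-2) = 6 + 2 = 8)
z(u) = -7 + 2*u/(-1 + u) (z(u) = -7 + (u + u)/(u - 1) = -7 + (2*u)/(-1 + u) = -7 + 2*u/(-1 + u))
G(v, D) = 559 + v (G(v, D) = (582 - 23) + v = 559 + v)
1/(-5328669 + G(3119, (6*10)*z(X))) = 1/(-5328669 + (559 + 3119)) = 1/(-5328669 + 3678) = 1/(-5324991) = -1/5324991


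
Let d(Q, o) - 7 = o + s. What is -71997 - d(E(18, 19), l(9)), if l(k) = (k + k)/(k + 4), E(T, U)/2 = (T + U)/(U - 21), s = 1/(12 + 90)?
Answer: -95479153/1326 ≈ -72005.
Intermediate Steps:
s = 1/102 ≈ 0.0098039
E(T, U) = 2*(T + U)/(-21 + U) (E(T, U) = 2*((T + U)/(U - 21)) = 2*((T + U)/(-21 + U)) = 2*(T + U)/(-21 + U))
l(k) = 2*k/(4 + k) (l(k) = (2*k)/(4 + k) = 2*k/(4 + k))
d(Q, o) = 715/102 + o (d(Q, o) = 7 + (o + 1/102) = 7 + (1/102 + o) = 715/102 + o)
-71997 - d(E(18, 19), l(9)) = -71997 - (715/102 + 2*9/(4 + 9)) = -71997 - (715/102 + 2*9/13) = -71997 - (715/102 + 2*9*(1/13)) = -71997 - (715/102 + 18/13) = -71997 - 1*11131/1326 = -71997 - 11131/1326 = -95479153/1326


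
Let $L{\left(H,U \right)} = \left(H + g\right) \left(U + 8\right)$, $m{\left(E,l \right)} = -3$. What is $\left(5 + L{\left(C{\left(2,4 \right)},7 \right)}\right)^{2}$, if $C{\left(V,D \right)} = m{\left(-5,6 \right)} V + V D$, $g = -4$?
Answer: $625$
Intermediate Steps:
$C{\left(V,D \right)} = - 3 V + D V$ ($C{\left(V,D \right)} = - 3 V + V D = - 3 V + D V$)
$L{\left(H,U \right)} = \left(-4 + H\right) \left(8 + U\right)$ ($L{\left(H,U \right)} = \left(H - 4\right) \left(U + 8\right) = \left(-4 + H\right) \left(8 + U\right)$)
$\left(5 + L{\left(C{\left(2,4 \right)},7 \right)}\right)^{2} = \left(5 + \left(-32 - 28 + 8 \cdot 2 \left(-3 + 4\right) + 2 \left(-3 + 4\right) 7\right)\right)^{2} = \left(5 + \left(-32 - 28 + 8 \cdot 2 \cdot 1 + 2 \cdot 1 \cdot 7\right)\right)^{2} = \left(5 + \left(-32 - 28 + 8 \cdot 2 + 2 \cdot 7\right)\right)^{2} = \left(5 + \left(-32 - 28 + 16 + 14\right)\right)^{2} = \left(5 - 30\right)^{2} = \left(-25\right)^{2} = 625$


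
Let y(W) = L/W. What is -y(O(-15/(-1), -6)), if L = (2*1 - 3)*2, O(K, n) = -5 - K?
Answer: -1/10 ≈ -0.10000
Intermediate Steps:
L = -2 (L = (2 - 3)*2 = -1*2 = -2)
y(W) = -2/W
-y(O(-15/(-1), -6)) = -(-2)/(-5 - (-15)/(-1)) = -(-2)/(-5 - (-15)*(-1)) = -(-2)/(-5 - 1*15) = -(-2)/(-5 - 15) = -(-2)/(-20) = -(-2)*(-1)/20 = -1*1/10 = -1/10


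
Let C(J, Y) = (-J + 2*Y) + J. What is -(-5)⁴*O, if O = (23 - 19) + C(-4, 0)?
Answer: -2500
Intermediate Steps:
C(J, Y) = 2*Y
O = 4 (O = (23 - 19) + 2*0 = 4 + 0 = 4)
-(-5)⁴*O = -(-5)⁴*4 = -625*4 = -1*2500 = -2500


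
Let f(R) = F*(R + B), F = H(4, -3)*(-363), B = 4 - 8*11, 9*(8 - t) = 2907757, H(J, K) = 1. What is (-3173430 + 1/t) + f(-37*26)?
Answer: -8123292630429/2907685 ≈ -2.7937e+6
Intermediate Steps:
t = -2907685/9 (t = 8 - 1/9*2907757 = 8 - 2907757/9 = -2907685/9 ≈ -3.2308e+5)
B = -84 (B = 4 - 88 = -84)
F = -363 (F = 1*(-363) = -363)
f(R) = 30492 - 363*R (f(R) = -363*(R - 84) = -363*(-84 + R) = 30492 - 363*R)
(-3173430 + 1/t) + f(-37*26) = (-3173430 + 1/(-2907685/9)) + (30492 - (-13431)*26) = (-3173430 - 9/2907685) + (30492 - 363*(-962)) = -9227334809559/2907685 + (30492 + 349206) = -9227334809559/2907685 + 379698 = -8123292630429/2907685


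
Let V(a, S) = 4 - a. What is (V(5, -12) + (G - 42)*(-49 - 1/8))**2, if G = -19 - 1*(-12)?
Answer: 370524001/64 ≈ 5.7894e+6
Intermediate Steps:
G = -7 (G = -19 + 12 = -7)
(V(5, -12) + (G - 42)*(-49 - 1/8))**2 = ((4 - 1*5) + (-7 - 42)*(-49 - 1/8))**2 = ((4 - 5) - 49*(-49 - 1*1/8))**2 = (-1 - 49*(-49 - 1/8))**2 = (-1 - 49*(-393/8))**2 = (-1 + 19257/8)**2 = (19249/8)**2 = 370524001/64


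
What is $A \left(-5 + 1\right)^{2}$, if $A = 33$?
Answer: $528$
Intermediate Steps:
$A \left(-5 + 1\right)^{2} = 33 \left(-5 + 1\right)^{2} = 33 \left(-4\right)^{2} = 33 \cdot 16 = 528$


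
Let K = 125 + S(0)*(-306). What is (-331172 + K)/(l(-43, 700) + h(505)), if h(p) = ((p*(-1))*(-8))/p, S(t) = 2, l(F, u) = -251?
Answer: 36851/27 ≈ 1364.9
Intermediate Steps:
K = -487 (K = 125 + 2*(-306) = 125 - 612 = -487)
h(p) = 8 (h(p) = (-p*(-8))/p = (8*p)/p = 8)
(-331172 + K)/(l(-43, 700) + h(505)) = (-331172 - 487)/(-251 + 8) = -331659/(-243) = -331659*(-1/243) = 36851/27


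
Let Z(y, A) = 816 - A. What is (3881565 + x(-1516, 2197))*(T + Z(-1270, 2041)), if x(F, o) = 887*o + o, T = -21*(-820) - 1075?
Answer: 87020914920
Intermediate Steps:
T = 16145 (T = 17220 - 1075 = 16145)
x(F, o) = 888*o
(3881565 + x(-1516, 2197))*(T + Z(-1270, 2041)) = (3881565 + 888*2197)*(16145 + (816 - 1*2041)) = (3881565 + 1950936)*(16145 + (816 - 2041)) = 5832501*(16145 - 1225) = 5832501*14920 = 87020914920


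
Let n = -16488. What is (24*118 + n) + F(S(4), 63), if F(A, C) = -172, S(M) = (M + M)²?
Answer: -13828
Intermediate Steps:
S(M) = 4*M² (S(M) = (2*M)² = 4*M²)
(24*118 + n) + F(S(4), 63) = (24*118 - 16488) - 172 = (2832 - 16488) - 172 = -13656 - 172 = -13828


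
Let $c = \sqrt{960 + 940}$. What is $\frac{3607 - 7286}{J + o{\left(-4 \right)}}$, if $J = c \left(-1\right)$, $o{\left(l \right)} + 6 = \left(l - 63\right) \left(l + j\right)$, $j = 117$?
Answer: $\frac{27875783}{57409029} - \frac{36790 \sqrt{19}}{57409029} \approx 0.48277$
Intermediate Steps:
$o{\left(l \right)} = -6 + \left(-63 + l\right) \left(117 + l\right)$ ($o{\left(l \right)} = -6 + \left(l - 63\right) \left(l + 117\right) = -6 + \left(-63 + l\right) \left(117 + l\right)$)
$c = 10 \sqrt{19}$ ($c = \sqrt{1900} = 10 \sqrt{19} \approx 43.589$)
$J = - 10 \sqrt{19}$ ($J = 10 \sqrt{19} \left(-1\right) = - 10 \sqrt{19} \approx -43.589$)
$\frac{3607 - 7286}{J + o{\left(-4 \right)}} = \frac{3607 - 7286}{- 10 \sqrt{19} + \left(-7377 + \left(-4\right)^{2} + 54 \left(-4\right)\right)} = - \frac{3679}{- 10 \sqrt{19} - 7577} = - \frac{3679}{-7577 - 10 \sqrt{19}}$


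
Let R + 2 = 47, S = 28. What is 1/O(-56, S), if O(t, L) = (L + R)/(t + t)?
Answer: -112/73 ≈ -1.5342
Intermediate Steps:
R = 45 (R = -2 + 47 = 45)
O(t, L) = (45 + L)/(2*t) (O(t, L) = (L + 45)/(t + t) = (45 + L)/((2*t)) = (45 + L)*(1/(2*t)) = (45 + L)/(2*t))
1/O(-56, S) = 1/((½)*(45 + 28)/(-56)) = 1/((½)*(-1/56)*73) = 1/(-73/112) = -112/73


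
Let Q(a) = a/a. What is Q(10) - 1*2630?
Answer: -2629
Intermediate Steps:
Q(a) = 1
Q(10) - 1*2630 = 1 - 1*2630 = 1 - 2630 = -2629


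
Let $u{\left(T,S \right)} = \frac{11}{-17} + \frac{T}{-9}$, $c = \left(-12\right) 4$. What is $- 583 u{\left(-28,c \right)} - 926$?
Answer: $- \frac{361469}{153} \approx -2362.5$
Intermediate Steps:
$c = -48$
$u{\left(T,S \right)} = - \frac{11}{17} - \frac{T}{9}$ ($u{\left(T,S \right)} = 11 \left(- \frac{1}{17}\right) + T \left(- \frac{1}{9}\right) = - \frac{11}{17} - \frac{T}{9}$)
$- 583 u{\left(-28,c \right)} - 926 = - 583 \left(- \frac{11}{17} - - \frac{28}{9}\right) - 926 = - 583 \left(- \frac{11}{17} + \frac{28}{9}\right) - 926 = \left(-583\right) \frac{377}{153} - 926 = - \frac{219791}{153} - 926 = - \frac{361469}{153}$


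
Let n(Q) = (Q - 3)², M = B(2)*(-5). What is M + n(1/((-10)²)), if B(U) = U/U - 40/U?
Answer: 1039401/10000 ≈ 103.94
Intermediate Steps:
B(U) = 1 - 40/U
M = 95 (M = ((-40 + 2)/2)*(-5) = ((½)*(-38))*(-5) = -19*(-5) = 95)
n(Q) = (-3 + Q)²
M + n(1/((-10)²)) = 95 + (-3 + 1/((-10)²))² = 95 + (-3 + 1/100)² = 95 + (-299/100)² = 95 + 89401/10000 = 1039401/10000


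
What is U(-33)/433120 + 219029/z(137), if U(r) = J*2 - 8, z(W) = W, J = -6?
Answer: 4743291887/2966872 ≈ 1598.8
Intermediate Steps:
U(r) = -20 (U(r) = -6*2 - 8 = -12 - 8 = -20)
U(-33)/433120 + 219029/z(137) = -20/433120 + 219029/137 = -20*1/433120 + 219029*(1/137) = -1/21656 + 219029/137 = 4743291887/2966872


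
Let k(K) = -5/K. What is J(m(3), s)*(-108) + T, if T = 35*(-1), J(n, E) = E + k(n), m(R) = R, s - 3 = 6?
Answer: -827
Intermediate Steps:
s = 9 (s = 3 + 6 = 9)
J(n, E) = E - 5/n
T = -35
J(m(3), s)*(-108) + T = (9 - 5/3)*(-108) - 35 = (22/3)*(-108) - 35 = -792 - 35 = -827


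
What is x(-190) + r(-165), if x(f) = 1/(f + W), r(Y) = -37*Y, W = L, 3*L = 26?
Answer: 3321117/544 ≈ 6105.0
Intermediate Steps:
L = 26/3 (L = (1/3)*26 = 26/3 ≈ 8.6667)
W = 26/3 ≈ 8.6667
x(f) = 1/(26/3 + f) (x(f) = 1/(f + 26/3) = 1/(26/3 + f))
x(-190) + r(-165) = 3/(26 + 3*(-190)) - 37*(-165) = 3/(26 - 570) + 6105 = 3/(-544) + 6105 = 3*(-1/544) + 6105 = -3/544 + 6105 = 3321117/544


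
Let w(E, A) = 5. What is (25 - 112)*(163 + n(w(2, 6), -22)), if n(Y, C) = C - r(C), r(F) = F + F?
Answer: -16095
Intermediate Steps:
r(F) = 2*F
n(Y, C) = -C (n(Y, C) = C - 2*C = -C)
(25 - 112)*(163 + n(w(2, 6), -22)) = (25 - 112)*(163 - 1*(-22)) = -87*(163 + 22) = -87*185 = -16095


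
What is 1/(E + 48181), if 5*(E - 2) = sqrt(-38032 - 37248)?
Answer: 240915/11608022501 - 4*I*sqrt(4705)/11608022501 ≈ 2.0754e-5 - 2.3636e-8*I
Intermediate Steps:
E = 2 + 4*I*sqrt(4705)/5 (E = 2 + sqrt(-38032 - 37248)/5 = 2 + sqrt(-75280)/5 = 2 + (4*I*sqrt(4705))/5 = 2 + 4*I*sqrt(4705)/5 ≈ 2.0 + 54.874*I)
1/(E + 48181) = 1/((2 + 4*I*sqrt(4705)/5) + 48181) = 1/(48183 + 4*I*sqrt(4705)/5)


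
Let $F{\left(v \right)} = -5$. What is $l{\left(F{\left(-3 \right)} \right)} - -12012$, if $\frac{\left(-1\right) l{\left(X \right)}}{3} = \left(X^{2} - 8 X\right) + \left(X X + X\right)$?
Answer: $11757$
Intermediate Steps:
$l{\left(X \right)} = - 6 X^{2} + 21 X$ ($l{\left(X \right)} = - 3 \left(\left(X^{2} - 8 X\right) + \left(X X + X\right)\right) = - 3 \left(\left(X^{2} - 8 X\right) + \left(X^{2} + X\right)\right) = - 3 \left(\left(X^{2} - 8 X\right) + \left(X + X^{2}\right)\right) = - 3 \left(- 7 X + 2 X^{2}\right) = - 6 X^{2} + 21 X$)
$l{\left(F{\left(-3 \right)} \right)} - -12012 = 3 \left(-5\right) \left(7 - -10\right) - -12012 = 3 \left(-5\right) \left(7 + 10\right) + 12012 = 3 \left(-5\right) 17 + 12012 = -255 + 12012 = 11757$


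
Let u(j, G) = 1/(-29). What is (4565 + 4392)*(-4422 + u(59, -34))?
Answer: -1148636723/29 ≈ -3.9608e+7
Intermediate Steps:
u(j, G) = -1/29
(4565 + 4392)*(-4422 + u(59, -34)) = (4565 + 4392)*(-4422 - 1/29) = 8957*(-128239/29) = -1148636723/29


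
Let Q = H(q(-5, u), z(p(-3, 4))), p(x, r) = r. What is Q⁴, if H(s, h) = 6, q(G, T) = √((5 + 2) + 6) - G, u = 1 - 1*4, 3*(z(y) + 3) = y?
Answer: 1296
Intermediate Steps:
z(y) = -3 + y/3
u = -3 (u = 1 - 4 = -3)
q(G, T) = √13 - G (q(G, T) = √(7 + 6) - G = √13 - G)
Q = 6
Q⁴ = 6⁴ = 1296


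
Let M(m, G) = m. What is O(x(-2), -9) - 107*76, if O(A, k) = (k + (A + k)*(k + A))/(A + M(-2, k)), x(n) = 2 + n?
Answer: -8168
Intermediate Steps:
O(A, k) = (k + (A + k)**2)/(-2 + A) (O(A, k) = (k + (A + k)*(k + A))/(A - 2) = (k + (A + k)*(A + k))/(-2 + A) = (k + (A + k)**2)/(-2 + A))
O(x(-2), -9) - 107*76 = (-9 + ((2 - 2) - 9)**2)/(-2 + (2 - 2)) - 107*76 = (-9 + (0 - 9)**2)/(-2 + 0) - 8132 = (-9 + (-9)**2)/(-2) - 8132 = -(-9 + 81)/2 - 8132 = -1/2*72 - 8132 = -36 - 8132 = -8168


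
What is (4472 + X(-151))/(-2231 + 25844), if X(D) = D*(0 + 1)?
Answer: 4321/23613 ≈ 0.18299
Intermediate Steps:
X(D) = D (X(D) = D*1 = D)
(4472 + X(-151))/(-2231 + 25844) = (4472 - 151)/(-2231 + 25844) = 4321/23613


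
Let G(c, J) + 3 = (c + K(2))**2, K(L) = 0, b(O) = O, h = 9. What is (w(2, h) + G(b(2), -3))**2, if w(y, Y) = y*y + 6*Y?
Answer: 3481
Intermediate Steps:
w(y, Y) = y**2 + 6*Y
G(c, J) = -3 + c**2 (G(c, J) = -3 + (c + 0)**2 = -3 + c**2)
(w(2, h) + G(b(2), -3))**2 = ((2**2 + 6*9) + (-3 + 2**2))**2 = ((4 + 54) + (-3 + 4))**2 = (58 + 1)**2 = 59**2 = 3481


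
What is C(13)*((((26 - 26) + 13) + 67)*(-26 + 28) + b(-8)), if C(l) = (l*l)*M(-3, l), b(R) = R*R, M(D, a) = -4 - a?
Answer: -643552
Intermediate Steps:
b(R) = R²
C(l) = l²*(-4 - l) (C(l) = (l*l)*(-4 - l) = l²*(-4 - l))
C(13)*((((26 - 26) + 13) + 67)*(-26 + 28) + b(-8)) = (13²*(-4 - 1*13))*((((26 - 26) + 13) + 67)*(-26 + 28) + (-8)²) = (169*(-4 - 13))*(((0 + 13) + 67)*2 + 64) = (169*(-17))*((13 + 67)*2 + 64) = -2873*(80*2 + 64) = -2873*(160 + 64) = -2873*224 = -643552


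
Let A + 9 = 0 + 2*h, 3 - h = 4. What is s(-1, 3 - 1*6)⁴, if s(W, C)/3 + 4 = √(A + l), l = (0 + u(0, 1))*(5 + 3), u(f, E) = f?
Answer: 81*(4 - I*√11)⁴ ≈ -54999.0 - 21492.0*I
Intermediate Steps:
h = -1 (h = 3 - 1*4 = 3 - 4 = -1)
A = -11 (A = -9 + (0 + 2*(-1)) = -9 + (0 - 2) = -9 - 2 = -11)
l = 0 (l = (0 + 0)*(5 + 3) = 0*8 = 0)
s(W, C) = -12 + 3*I*√11 (s(W, C) = -12 + 3*√(-11 + 0) = -12 + 3*√(-11) = -12 + 3*(I*√11) = -12 + 3*I*√11)
s(-1, 3 - 1*6)⁴ = (-12 + 3*I*√11)⁴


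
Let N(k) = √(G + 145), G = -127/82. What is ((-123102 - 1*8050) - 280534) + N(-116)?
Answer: -411686 + 3*√107174/82 ≈ -4.1167e+5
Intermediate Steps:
G = -127/82 (G = -127*1/82 = -127/82 ≈ -1.5488)
N(k) = 3*√107174/82 (N(k) = √(-127/82 + 145) = √(11763/82) = 3*√107174/82)
((-123102 - 1*8050) - 280534) + N(-116) = ((-123102 - 1*8050) - 280534) + 3*√107174/82 = ((-123102 - 8050) - 280534) + 3*√107174/82 = (-131152 - 280534) + 3*√107174/82 = -411686 + 3*√107174/82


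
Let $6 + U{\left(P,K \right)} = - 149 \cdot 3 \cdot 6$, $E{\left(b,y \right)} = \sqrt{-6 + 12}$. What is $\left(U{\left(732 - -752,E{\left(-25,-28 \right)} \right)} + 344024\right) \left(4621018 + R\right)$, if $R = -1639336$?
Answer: $1017755407152$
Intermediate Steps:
$E{\left(b,y \right)} = \sqrt{6}$
$U{\left(P,K \right)} = -2688$ ($U{\left(P,K \right)} = -6 - 149 \cdot 3 \cdot 6 = -6 - 2682 = -2688$)
$\left(U{\left(732 - -752,E{\left(-25,-28 \right)} \right)} + 344024\right) \left(4621018 + R\right) = \left(-2688 + 344024\right) \left(4621018 - 1639336\right) = 341336 \cdot 2981682 = 1017755407152$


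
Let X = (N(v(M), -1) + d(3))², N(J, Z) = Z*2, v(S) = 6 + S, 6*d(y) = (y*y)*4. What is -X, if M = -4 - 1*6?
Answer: -16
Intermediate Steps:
d(y) = 2*y²/3 (d(y) = ((y*y)*4)/6 = (y²*4)/6 = (4*y²)/6 = 2*y²/3)
M = -10 (M = -4 - 6 = -10)
N(J, Z) = 2*Z
X = 16 (X = (2*(-1) + (⅔)*3²)² = (-2 + (⅔)*9)² = (-2 + 6)² = 4² = 16)
-X = -1*16 = -16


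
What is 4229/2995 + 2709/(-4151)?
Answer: 1348732/1776035 ≈ 0.75941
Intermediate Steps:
4229/2995 + 2709/(-4151) = 4229*(1/2995) + 2709*(-1/4151) = 4229/2995 - 387/593 = 1348732/1776035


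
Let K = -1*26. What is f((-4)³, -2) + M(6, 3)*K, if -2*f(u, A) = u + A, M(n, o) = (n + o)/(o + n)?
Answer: 7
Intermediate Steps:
M(n, o) = 1 (M(n, o) = (n + o)/(n + o) = 1)
K = -26
f(u, A) = -A/2 - u/2 (f(u, A) = -(u + A)/2 = -(A + u)/2 = -A/2 - u/2)
f((-4)³, -2) + M(6, 3)*K = (-½*(-2) - ½*(-4)³) + 1*(-26) = (1 - ½*(-64)) - 26 = (1 + 32) - 26 = 33 - 26 = 7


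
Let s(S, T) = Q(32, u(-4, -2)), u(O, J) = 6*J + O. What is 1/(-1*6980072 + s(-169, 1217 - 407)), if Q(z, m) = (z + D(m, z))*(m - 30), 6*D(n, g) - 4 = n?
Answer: -1/6981452 ≈ -1.4324e-7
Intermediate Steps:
D(n, g) = ⅔ + n/6
u(O, J) = O + 6*J
Q(z, m) = (-30 + m)*(⅔ + z + m/6) (Q(z, m) = (z + (⅔ + m/6))*(m - 30) = (⅔ + z + m/6)*(-30 + m) = (-30 + m)*(⅔ + z + m/6))
s(S, T) = -1380 (s(S, T) = -20 - 30*32 - 13*(-4 + 6*(-2))/3 + (-4 + 6*(-2))²/6 + (-4 + 6*(-2))*32 = -20 - 960 - 13*(-4 - 12)/3 + (-4 - 12)²/6 + (-4 - 12)*32 = -20 - 960 - 13/3*(-16) + (⅙)*(-16)² - 16*32 = -20 - 960 + 208/3 + (⅙)*256 - 512 = -20 - 960 + 208/3 + 128/3 - 512 = -1380)
1/(-1*6980072 + s(-169, 1217 - 407)) = 1/(-1*6980072 - 1380) = 1/(-6980072 - 1380) = 1/(-6981452) = -1/6981452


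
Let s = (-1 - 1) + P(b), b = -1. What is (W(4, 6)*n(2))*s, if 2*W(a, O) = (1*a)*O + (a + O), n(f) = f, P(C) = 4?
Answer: 68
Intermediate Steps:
s = 2 (s = (-1 - 1) + 4 = -2 + 4 = 2)
W(a, O) = O/2 + a/2 + O*a/2 (W(a, O) = ((1*a)*O + (a + O))/2 = (a*O + (O + a))/2 = (O*a + (O + a))/2 = (O + a + O*a)/2 = O/2 + a/2 + O*a/2)
(W(4, 6)*n(2))*s = (((½)*6 + (½)*4 + (½)*6*4)*2)*2 = ((3 + 2 + 12)*2)*2 = (17*2)*2 = 34*2 = 68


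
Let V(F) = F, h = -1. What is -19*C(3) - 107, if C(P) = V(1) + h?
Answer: -107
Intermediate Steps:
C(P) = 0 (C(P) = 1 - 1 = 0)
-19*C(3) - 107 = -19*0 - 107 = 0 - 107 = -107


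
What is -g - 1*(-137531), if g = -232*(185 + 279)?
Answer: 245179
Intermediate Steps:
g = -107648 (g = -232*464 = -107648)
-g - 1*(-137531) = -1*(-107648) - 1*(-137531) = 107648 + 137531 = 245179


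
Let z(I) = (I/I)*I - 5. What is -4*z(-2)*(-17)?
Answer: -476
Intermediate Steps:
z(I) = -5 + I (z(I) = 1*I - 5 = I - 5 = -5 + I)
-4*z(-2)*(-17) = -4*(-5 - 2)*(-17) = -4*(-7)*(-17) = 28*(-17) = -476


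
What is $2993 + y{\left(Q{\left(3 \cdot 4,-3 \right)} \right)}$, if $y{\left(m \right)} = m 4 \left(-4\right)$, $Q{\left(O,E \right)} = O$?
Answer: $2801$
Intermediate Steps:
$y{\left(m \right)} = - 16 m$ ($y{\left(m \right)} = 4 m \left(-4\right) = - 16 m$)
$2993 + y{\left(Q{\left(3 \cdot 4,-3 \right)} \right)} = 2993 - 16 \cdot 3 \cdot 4 = 2993 - 192 = 2801$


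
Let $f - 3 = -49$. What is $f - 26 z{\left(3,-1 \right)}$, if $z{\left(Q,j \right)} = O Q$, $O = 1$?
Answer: $-124$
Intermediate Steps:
$f = -46$ ($f = 3 - 49 = -46$)
$z{\left(Q,j \right)} = Q$ ($z{\left(Q,j \right)} = 1 Q = Q$)
$f - 26 z{\left(3,-1 \right)} = -46 - 78 = -124$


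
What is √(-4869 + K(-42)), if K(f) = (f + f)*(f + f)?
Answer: 27*√3 ≈ 46.765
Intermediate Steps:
K(f) = 4*f² (K(f) = (2*f)*(2*f) = 4*f²)
√(-4869 + K(-42)) = √(-4869 + 4*(-42)²) = √(-4869 + 4*1764) = √(-4869 + 7056) = √2187 = 27*√3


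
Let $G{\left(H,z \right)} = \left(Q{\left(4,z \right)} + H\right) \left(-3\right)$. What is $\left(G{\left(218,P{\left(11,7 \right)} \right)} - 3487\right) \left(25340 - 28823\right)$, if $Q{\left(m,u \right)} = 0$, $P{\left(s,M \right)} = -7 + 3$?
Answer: $14423103$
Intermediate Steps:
$P{\left(s,M \right)} = -4$
$G{\left(H,z \right)} = - 3 H$ ($G{\left(H,z \right)} = \left(0 + H\right) \left(-3\right) = H \left(-3\right) = - 3 H$)
$\left(G{\left(218,P{\left(11,7 \right)} \right)} - 3487\right) \left(25340 - 28823\right) = \left(\left(-3\right) 218 - 3487\right) \left(25340 - 28823\right) = \left(-654 - 3487\right) \left(-3483\right) = \left(-4141\right) \left(-3483\right) = 14423103$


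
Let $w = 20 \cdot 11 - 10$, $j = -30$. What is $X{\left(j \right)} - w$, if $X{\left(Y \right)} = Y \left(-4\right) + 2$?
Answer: $-88$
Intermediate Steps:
$X{\left(Y \right)} = 2 - 4 Y$ ($X{\left(Y \right)} = - 4 Y + 2 = 2 - 4 Y$)
$w = 210$ ($w = 220 - 10 = 210$)
$X{\left(j \right)} - w = \left(2 - -120\right) - 210 = \left(2 + 120\right) - 210 = 122 - 210 = -88$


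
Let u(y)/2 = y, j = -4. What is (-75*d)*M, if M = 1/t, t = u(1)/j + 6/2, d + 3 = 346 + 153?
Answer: -14880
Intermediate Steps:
d = 496 (d = -3 + (346 + 153) = -3 + 499 = 496)
u(y) = 2*y
t = 5/2 (t = (2*1)/(-4) + 6/2 = 2*(-1/4) + 6*(1/2) = -1/2 + 3 = 5/2 ≈ 2.5000)
M = 2/5 (M = 1/(5/2) = 1*(2/5) = 2/5 ≈ 0.40000)
(-75*d)*M = -75*496*(2/5) = -37200*2/5 = -14880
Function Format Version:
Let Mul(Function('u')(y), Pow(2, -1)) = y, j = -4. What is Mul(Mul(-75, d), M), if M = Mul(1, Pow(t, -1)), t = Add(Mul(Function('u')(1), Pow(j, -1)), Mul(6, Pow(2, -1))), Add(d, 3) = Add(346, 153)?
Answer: -14880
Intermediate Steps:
d = 496 (d = Add(-3, Add(346, 153)) = Add(-3, 499) = 496)
Function('u')(y) = Mul(2, y)
t = Rational(5, 2) (t = Add(Mul(Mul(2, 1), Pow(-4, -1)), Mul(6, Pow(2, -1))) = Add(Mul(2, Rational(-1, 4)), Mul(6, Rational(1, 2))) = Add(Rational(-1, 2), 3) = Rational(5, 2) ≈ 2.5000)
M = Rational(2, 5) (M = Mul(1, Pow(Rational(5, 2), -1)) = Mul(1, Rational(2, 5)) = Rational(2, 5) ≈ 0.40000)
Mul(Mul(-75, d), M) = Mul(Mul(-75, 496), Rational(2, 5)) = Mul(-37200, Rational(2, 5)) = -14880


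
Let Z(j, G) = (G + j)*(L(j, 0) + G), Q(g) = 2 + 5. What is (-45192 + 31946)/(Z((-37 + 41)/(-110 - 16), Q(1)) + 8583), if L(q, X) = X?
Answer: -333/217 ≈ -1.5346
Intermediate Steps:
Q(g) = 7
Z(j, G) = G*(G + j) (Z(j, G) = (G + j)*(0 + G) = (G + j)*G = G*(G + j))
(-45192 + 31946)/(Z((-37 + 41)/(-110 - 16), Q(1)) + 8583) = (-45192 + 31946)/(7*(7 + (-37 + 41)/(-110 - 16)) + 8583) = -13246/(7*(7 + 4/(-126)) + 8583) = -13246/(7*(7 + 4*(-1/126)) + 8583) = -13246/(7*(7 - 2/63) + 8583) = -13246/(7*(439/63) + 8583) = -13246/(439/9 + 8583) = -13246/77686/9 = -13246*9/77686 = -333/217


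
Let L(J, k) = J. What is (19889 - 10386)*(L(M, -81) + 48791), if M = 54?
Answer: 464174035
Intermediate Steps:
(19889 - 10386)*(L(M, -81) + 48791) = (19889 - 10386)*(54 + 48791) = 9503*48845 = 464174035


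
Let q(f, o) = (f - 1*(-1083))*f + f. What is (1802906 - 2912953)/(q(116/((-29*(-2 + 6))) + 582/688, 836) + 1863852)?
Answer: -131358521792/220541029593 ≈ -0.59562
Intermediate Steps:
q(f, o) = f + f*(1083 + f) (q(f, o) = (f + 1083)*f + f = (1083 + f)*f + f = f*(1083 + f) + f = f + f*(1083 + f))
(1802906 - 2912953)/(q(116/((-29*(-2 + 6))) + 582/688, 836) + 1863852) = (1802906 - 2912953)/((116/((-29*(-2 + 6))) + 582/688)*(1084 + (116/((-29*(-2 + 6))) + 582/688)) + 1863852) = -1110047/((116/((-29*4)) + 582*(1/688))*(1084 + (116/((-29*4)) + 582*(1/688))) + 1863852) = -1110047/((116/(-116) + 291/344)*(1084 + (116/(-116) + 291/344)) + 1863852) = -1110047/((116*(-1/116) + 291/344)*(1084 + (116*(-1/116) + 291/344)) + 1863852) = -1110047/((-1 + 291/344)*(1084 + (-1 + 291/344)) + 1863852) = -1110047/(-53*(1084 - 53/344)/344 + 1863852) = -1110047/(-53/344*372843/344 + 1863852) = -1110047/(-19760679/118336 + 1863852) = -1110047/220541029593/118336 = -1110047*118336/220541029593 = -131358521792/220541029593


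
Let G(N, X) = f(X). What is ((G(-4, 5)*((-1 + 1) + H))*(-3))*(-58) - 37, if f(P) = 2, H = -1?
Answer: -385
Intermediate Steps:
G(N, X) = 2
((G(-4, 5)*((-1 + 1) + H))*(-3))*(-58) - 37 = ((2*((-1 + 1) - 1))*(-3))*(-58) - 37 = ((2*(0 - 1))*(-3))*(-58) - 37 = ((2*(-1))*(-3))*(-58) - 37 = -2*(-3)*(-58) - 37 = 6*(-58) - 37 = -348 - 37 = -385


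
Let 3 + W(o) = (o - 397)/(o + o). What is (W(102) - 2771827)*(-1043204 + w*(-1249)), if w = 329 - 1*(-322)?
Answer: 1049653241885345/204 ≈ 5.1454e+12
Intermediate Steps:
w = 651 (w = 329 + 322 = 651)
W(o) = -3 + (-397 + o)/(2*o) (W(o) = -3 + (o - 397)/(o + o) = -3 + (-397 + o)/((2*o)) = -3 + (-397 + o)*(1/(2*o)) = -3 + (-397 + o)/(2*o))
(W(102) - 2771827)*(-1043204 + w*(-1249)) = ((½)*(-397 - 5*102)/102 - 2771827)*(-1043204 + 651*(-1249)) = ((½)*(1/102)*(-397 - 510) - 2771827)*(-1043204 - 813099) = ((½)*(1/102)*(-907) - 2771827)*(-1856303) = (-907/204 - 2771827)*(-1856303) = -565453615/204*(-1856303) = 1049653241885345/204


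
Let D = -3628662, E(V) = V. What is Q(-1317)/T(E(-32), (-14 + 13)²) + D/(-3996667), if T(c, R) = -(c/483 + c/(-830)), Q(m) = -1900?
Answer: -380523123904269/5547373796 ≈ -68595.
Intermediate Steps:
T(c, R) = -347*c/400890 (T(c, R) = -(c*(1/483) + c*(-1/830)) = -(c/483 - c/830) = -347*c/400890)
Q(-1317)/T(E(-32), (-14 + 13)²) + D/(-3996667) = -1900/((-347/400890*(-32))) - 3628662/(-3996667) = -1900/5552/200445 - 3628662*(-1/3996667) = -1900*200445/5552 + 3628662/3996667 = -95211375/1388 + 3628662/3996667 = -380523123904269/5547373796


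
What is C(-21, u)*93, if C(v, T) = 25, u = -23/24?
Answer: 2325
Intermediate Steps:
u = -23/24 (u = -23*1/24 = -23/24 ≈ -0.95833)
C(-21, u)*93 = 25*93 = 2325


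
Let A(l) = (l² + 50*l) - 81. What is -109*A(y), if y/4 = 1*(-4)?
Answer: 68125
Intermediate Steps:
y = -16 (y = 4*(1*(-4)) = 4*(-4) = -16)
A(l) = -81 + l² + 50*l
-109*A(y) = -109*(-81 + (-16)² + 50*(-16)) = -109*(-81 + 256 - 800) = -109*(-625) = 68125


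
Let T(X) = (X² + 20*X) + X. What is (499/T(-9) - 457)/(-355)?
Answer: 9971/7668 ≈ 1.3003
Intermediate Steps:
T(X) = X² + 21*X
(499/T(-9) - 457)/(-355) = (499/((-9*(21 - 9))) - 457)/(-355) = (499/((-9*12)) - 457)*(-1/355) = (499/(-108) - 457)*(-1/355) = (499*(-1/108) - 457)*(-1/355) = (-499/108 - 457)*(-1/355) = -49855/108*(-1/355) = 9971/7668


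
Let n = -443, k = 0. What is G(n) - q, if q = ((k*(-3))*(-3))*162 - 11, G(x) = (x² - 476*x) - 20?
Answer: 407108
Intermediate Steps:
G(x) = -20 + x² - 476*x
q = -11 (q = ((0*(-3))*(-3))*162 - 11 = (0*(-3))*162 - 11 = 0*162 - 11 = 0 - 11 = -11)
G(n) - q = (-20 + (-443)² - 476*(-443)) - 1*(-11) = (-20 + 196249 + 210868) + 11 = 407097 + 11 = 407108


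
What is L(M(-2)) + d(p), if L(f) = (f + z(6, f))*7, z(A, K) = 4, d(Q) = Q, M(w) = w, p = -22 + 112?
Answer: 104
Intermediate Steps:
p = 90
L(f) = 28 + 7*f (L(f) = (f + 4)*7 = (4 + f)*7 = 28 + 7*f)
L(M(-2)) + d(p) = (28 + 7*(-2)) + 90 = (28 - 14) + 90 = 14 + 90 = 104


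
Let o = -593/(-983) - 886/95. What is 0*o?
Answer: 0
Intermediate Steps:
o = -814603/93385 (o = -593*(-1/983) - 886*1/95 = 593/983 - 886/95 = -814603/93385 ≈ -8.7231)
0*o = 0*(-814603/93385) = 0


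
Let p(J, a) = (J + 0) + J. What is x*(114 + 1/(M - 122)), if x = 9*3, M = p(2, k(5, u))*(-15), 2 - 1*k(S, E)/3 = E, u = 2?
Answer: 560169/182 ≈ 3077.9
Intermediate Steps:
k(S, E) = 6 - 3*E
p(J, a) = 2*J (p(J, a) = J + J = 2*J)
M = -60 (M = (2*2)*(-15) = 4*(-15) = -60)
x = 27
x*(114 + 1/(M - 122)) = 27*(114 + 1/(-60 - 122)) = 27*(114 + 1/(-182)) = 27*(114 - 1/182) = 27*(20747/182) = 560169/182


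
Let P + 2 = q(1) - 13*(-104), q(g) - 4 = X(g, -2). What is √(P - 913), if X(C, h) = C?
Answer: √442 ≈ 21.024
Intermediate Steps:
q(g) = 4 + g
P = 1355 (P = -2 + ((4 + 1) - 13*(-104)) = -2 + (5 + 1352) = -2 + 1357 = 1355)
√(P - 913) = √(1355 - 913) = √442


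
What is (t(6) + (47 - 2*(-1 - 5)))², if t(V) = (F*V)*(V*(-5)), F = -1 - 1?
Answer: 175561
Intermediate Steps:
F = -2
t(V) = 10*V² (t(V) = (-2*V)*(V*(-5)) = (-2*V)*(-5*V) = 10*V²)
(t(6) + (47 - 2*(-1 - 5)))² = (10*6² + (47 - 2*(-1 - 5)))² = (10*36 + (47 - 2*(-6)))² = (360 + (47 - 1*(-12)))² = (360 + (47 + 12))² = (360 + 59)² = 419² = 175561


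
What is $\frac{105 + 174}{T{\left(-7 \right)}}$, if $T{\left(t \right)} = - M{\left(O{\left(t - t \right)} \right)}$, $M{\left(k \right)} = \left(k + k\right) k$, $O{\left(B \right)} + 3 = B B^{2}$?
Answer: $- \frac{31}{2} \approx -15.5$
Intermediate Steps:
$O{\left(B \right)} = -3 + B^{3}$ ($O{\left(B \right)} = -3 + B B^{2} = -3 + B^{3}$)
$M{\left(k \right)} = 2 k^{2}$ ($M{\left(k \right)} = 2 k k = 2 k^{2}$)
$T{\left(t \right)} = -18$ ($T{\left(t \right)} = - 2 \left(-3 + \left(t - t\right)^{3}\right)^{2} = - 2 \left(-3 + 0^{3}\right)^{2} = - 2 \left(-3 + 0\right)^{2} = - 2 \left(-3\right)^{2} = - 2 \cdot 9 = \left(-1\right) 18 = -18$)
$\frac{105 + 174}{T{\left(-7 \right)}} = \frac{105 + 174}{-18} = 279 \left(- \frac{1}{18}\right) = - \frac{31}{2}$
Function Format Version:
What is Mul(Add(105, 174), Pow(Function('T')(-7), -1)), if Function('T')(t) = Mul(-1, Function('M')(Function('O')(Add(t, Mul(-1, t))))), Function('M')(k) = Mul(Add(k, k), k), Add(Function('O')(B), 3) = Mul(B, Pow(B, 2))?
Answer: Rational(-31, 2) ≈ -15.500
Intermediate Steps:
Function('O')(B) = Add(-3, Pow(B, 3)) (Function('O')(B) = Add(-3, Mul(B, Pow(B, 2))) = Add(-3, Pow(B, 3)))
Function('M')(k) = Mul(2, Pow(k, 2)) (Function('M')(k) = Mul(Mul(2, k), k) = Mul(2, Pow(k, 2)))
Function('T')(t) = -18 (Function('T')(t) = Mul(-1, Mul(2, Pow(Add(-3, Pow(Add(t, Mul(-1, t)), 3)), 2))) = Mul(-1, Mul(2, Pow(Add(-3, Pow(0, 3)), 2))) = Mul(-1, Mul(2, Pow(Add(-3, 0), 2))) = Mul(-1, Mul(2, Pow(-3, 2))) = Mul(-1, Mul(2, 9)) = Mul(-1, 18) = -18)
Mul(Add(105, 174), Pow(Function('T')(-7), -1)) = Mul(Add(105, 174), Pow(-18, -1)) = Mul(279, Rational(-1, 18)) = Rational(-31, 2)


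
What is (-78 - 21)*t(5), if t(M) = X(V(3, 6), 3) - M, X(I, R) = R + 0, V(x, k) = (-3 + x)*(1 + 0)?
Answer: 198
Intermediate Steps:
V(x, k) = -3 + x (V(x, k) = (-3 + x)*1 = -3 + x)
X(I, R) = R
t(M) = 3 - M
(-78 - 21)*t(5) = (-78 - 21)*(3 - 1*5) = -99*(3 - 5) = -99*(-2) = 198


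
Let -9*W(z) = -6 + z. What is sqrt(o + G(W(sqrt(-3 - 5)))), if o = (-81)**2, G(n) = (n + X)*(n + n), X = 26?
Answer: sqrt(534305 - 984*I*sqrt(2))/9 ≈ 81.218 - 0.10577*I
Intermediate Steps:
W(z) = 2/3 - z/9 (W(z) = -(-6 + z)/9 = 2/3 - z/9)
G(n) = 2*n*(26 + n) (G(n) = (n + 26)*(n + n) = (26 + n)*(2*n) = 2*n*(26 + n))
o = 6561
sqrt(o + G(W(sqrt(-3 - 5)))) = sqrt(6561 + 2*(2/3 - sqrt(-3 - 5)/9)*(26 + (2/3 - sqrt(-3 - 5)/9))) = sqrt(6561 + 2*(2/3 - 2*I*sqrt(2)/9)*(26 + (2/3 - 2*I*sqrt(2)/9))) = sqrt(6561 + 2*(2/3 - 2*I*sqrt(2)/9)*(80/3 - 2*I*sqrt(2)/9))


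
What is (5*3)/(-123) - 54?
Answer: -2219/41 ≈ -54.122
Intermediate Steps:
(5*3)/(-123) - 54 = 15*(-1/123) - 54 = -5/41 - 54 = -2219/41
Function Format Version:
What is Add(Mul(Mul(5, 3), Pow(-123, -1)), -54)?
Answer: Rational(-2219, 41) ≈ -54.122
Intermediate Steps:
Add(Mul(Mul(5, 3), Pow(-123, -1)), -54) = Add(Mul(15, Rational(-1, 123)), -54) = Add(Rational(-5, 41), -54) = Rational(-2219, 41)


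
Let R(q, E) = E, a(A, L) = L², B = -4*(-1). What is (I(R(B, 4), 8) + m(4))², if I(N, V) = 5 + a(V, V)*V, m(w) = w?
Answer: 271441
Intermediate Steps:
B = 4
I(N, V) = 5 + V³ (I(N, V) = 5 + V²*V = 5 + V³)
(I(R(B, 4), 8) + m(4))² = ((5 + 8³) + 4)² = ((5 + 512) + 4)² = (517 + 4)² = 521² = 271441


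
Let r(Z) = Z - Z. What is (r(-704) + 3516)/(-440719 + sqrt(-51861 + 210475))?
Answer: -516522668/64744359449 - 1172*sqrt(158614)/64744359449 ≈ -0.0079851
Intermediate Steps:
r(Z) = 0
(r(-704) + 3516)/(-440719 + sqrt(-51861 + 210475)) = (0 + 3516)/(-440719 + sqrt(-51861 + 210475)) = 3516/(-440719 + sqrt(158614))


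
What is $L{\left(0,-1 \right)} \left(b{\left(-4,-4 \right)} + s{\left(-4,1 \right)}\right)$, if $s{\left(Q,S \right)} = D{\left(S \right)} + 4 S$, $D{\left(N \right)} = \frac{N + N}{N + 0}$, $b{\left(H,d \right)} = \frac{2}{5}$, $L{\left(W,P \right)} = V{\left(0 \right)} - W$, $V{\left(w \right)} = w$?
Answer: $0$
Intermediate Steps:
$L{\left(W,P \right)} = - W$ ($L{\left(W,P \right)} = 0 - W = - W$)
$b{\left(H,d \right)} = \frac{2}{5}$ ($b{\left(H,d \right)} = 2 \cdot \frac{1}{5} = \frac{2}{5}$)
$D{\left(N \right)} = 2$ ($D{\left(N \right)} = \frac{2 N}{N} = 2$)
$s{\left(Q,S \right)} = 2 + 4 S$
$L{\left(0,-1 \right)} \left(b{\left(-4,-4 \right)} + s{\left(-4,1 \right)}\right) = \left(-1\right) 0 \left(\frac{2}{5} + \left(2 + 4 \cdot 1\right)\right) = 0 \left(\frac{2}{5} + \left(2 + 4\right)\right) = 0 \left(\frac{2}{5} + 6\right) = 0 \cdot \frac{32}{5} = 0$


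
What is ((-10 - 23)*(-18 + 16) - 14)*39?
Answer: 2028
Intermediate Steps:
((-10 - 23)*(-18 + 16) - 14)*39 = (-33*(-2) - 14)*39 = (66 - 14)*39 = 52*39 = 2028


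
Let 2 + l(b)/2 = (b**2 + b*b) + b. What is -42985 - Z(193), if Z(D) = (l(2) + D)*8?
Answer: -44657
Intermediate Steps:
l(b) = -4 + 2*b + 4*b**2 (l(b) = -4 + 2*((b**2 + b*b) + b) = -4 + 2*((b**2 + b**2) + b) = -4 + 2*(2*b**2 + b) = -4 + 2*(b + 2*b**2) = -4 + (2*b + 4*b**2) = -4 + 2*b + 4*b**2)
Z(D) = 128 + 8*D (Z(D) = ((-4 + 2*2 + 4*2**2) + D)*8 = ((-4 + 4 + 4*4) + D)*8 = ((-4 + 4 + 16) + D)*8 = (16 + D)*8 = 128 + 8*D)
-42985 - Z(193) = -42985 - (128 + 8*193) = -42985 - (128 + 1544) = -42985 - 1*1672 = -42985 - 1672 = -44657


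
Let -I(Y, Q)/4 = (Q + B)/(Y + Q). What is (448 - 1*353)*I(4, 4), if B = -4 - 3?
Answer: 285/2 ≈ 142.50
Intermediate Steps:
B = -7
I(Y, Q) = -4*(-7 + Q)/(Q + Y) (I(Y, Q) = -4*(Q - 7)/(Y + Q) = -4*(-7 + Q)/(Q + Y))
(448 - 1*353)*I(4, 4) = (448 - 1*353)*(4*(7 - 1*4)/(4 + 4)) = (448 - 353)*(4*(7 - 4)/8) = 95*(4*(⅛)*3) = 95*(3/2) = 285/2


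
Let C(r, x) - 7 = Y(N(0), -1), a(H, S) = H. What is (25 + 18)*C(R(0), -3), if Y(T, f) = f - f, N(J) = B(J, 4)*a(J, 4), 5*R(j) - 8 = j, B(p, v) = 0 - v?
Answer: 301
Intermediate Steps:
B(p, v) = -v
R(j) = 8/5 + j/5
N(J) = -4*J (N(J) = (-1*4)*J = -4*J)
Y(T, f) = 0
C(r, x) = 7 (C(r, x) = 7 + 0 = 7)
(25 + 18)*C(R(0), -3) = (25 + 18)*7 = 43*7 = 301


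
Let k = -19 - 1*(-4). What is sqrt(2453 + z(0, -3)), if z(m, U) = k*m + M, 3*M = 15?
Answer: sqrt(2458) ≈ 49.578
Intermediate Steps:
M = 5 (M = (1/3)*15 = 5)
k = -15 (k = -19 + 4 = -15)
z(m, U) = 5 - 15*m (z(m, U) = -15*m + 5 = 5 - 15*m)
sqrt(2453 + z(0, -3)) = sqrt(2453 + (5 - 15*0)) = sqrt(2453 + (5 + 0)) = sqrt(2453 + 5) = sqrt(2458)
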